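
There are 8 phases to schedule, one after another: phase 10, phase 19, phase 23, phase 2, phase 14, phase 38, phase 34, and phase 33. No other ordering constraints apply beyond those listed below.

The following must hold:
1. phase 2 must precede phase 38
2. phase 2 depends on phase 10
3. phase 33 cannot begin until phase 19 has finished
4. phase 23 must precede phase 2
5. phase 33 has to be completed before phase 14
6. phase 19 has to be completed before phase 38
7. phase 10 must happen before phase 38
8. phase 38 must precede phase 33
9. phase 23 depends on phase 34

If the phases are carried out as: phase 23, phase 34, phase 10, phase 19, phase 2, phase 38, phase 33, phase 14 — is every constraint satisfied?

Here phase 34 comes after phase 23.
That contradicts the constraint that phase 34 must precede phase 23.

No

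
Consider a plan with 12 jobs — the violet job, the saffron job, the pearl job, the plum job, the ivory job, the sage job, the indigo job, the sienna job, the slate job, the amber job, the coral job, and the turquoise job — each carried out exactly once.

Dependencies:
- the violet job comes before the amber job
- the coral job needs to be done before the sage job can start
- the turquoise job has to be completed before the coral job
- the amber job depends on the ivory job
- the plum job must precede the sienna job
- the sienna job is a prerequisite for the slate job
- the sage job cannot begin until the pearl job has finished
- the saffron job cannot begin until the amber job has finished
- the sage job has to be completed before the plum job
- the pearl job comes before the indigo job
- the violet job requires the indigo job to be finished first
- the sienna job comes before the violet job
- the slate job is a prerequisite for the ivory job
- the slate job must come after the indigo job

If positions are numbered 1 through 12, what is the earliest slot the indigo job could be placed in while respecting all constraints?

2

Working backwards through the constraints from the indigo job, its only required predecessor is the pearl job.
So at minimum 1 job comes before the indigo job, putting the indigo job no earlier than position 2. That position is achievable by scheduling exactly that predecessor first.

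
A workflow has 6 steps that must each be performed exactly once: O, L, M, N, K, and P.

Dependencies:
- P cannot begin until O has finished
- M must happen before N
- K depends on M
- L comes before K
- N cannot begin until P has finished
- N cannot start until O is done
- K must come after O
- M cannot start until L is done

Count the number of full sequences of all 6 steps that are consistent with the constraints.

15

The steps with no prerequisites are O, L; any of them can be placed first.
Enumerating by repeatedly choosing an available step (one whose prerequisites are all placed) gives 15 distinct complete orderings.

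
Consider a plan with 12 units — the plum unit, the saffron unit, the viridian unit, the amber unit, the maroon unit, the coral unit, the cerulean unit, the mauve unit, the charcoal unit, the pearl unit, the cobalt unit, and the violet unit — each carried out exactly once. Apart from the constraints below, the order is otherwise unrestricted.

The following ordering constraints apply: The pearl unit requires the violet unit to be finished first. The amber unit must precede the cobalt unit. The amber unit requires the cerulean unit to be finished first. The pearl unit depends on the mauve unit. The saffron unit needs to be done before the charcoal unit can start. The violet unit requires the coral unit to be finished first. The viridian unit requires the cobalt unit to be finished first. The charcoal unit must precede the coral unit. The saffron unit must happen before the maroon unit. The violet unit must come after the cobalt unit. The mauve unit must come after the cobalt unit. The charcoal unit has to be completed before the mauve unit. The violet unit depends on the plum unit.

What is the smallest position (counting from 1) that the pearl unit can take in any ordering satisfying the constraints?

Working backwards through the constraints from the pearl unit, its full set of required predecessors is the plum unit, the saffron unit, the amber unit, the coral unit, the cerulean unit, the mauve unit, the charcoal unit, the cobalt unit, the violet unit — 9 of them.
With 9 mandatory predecessors, the earliest the pearl unit can sit is position 9+1 = 10, and placing just those 9 first achieves it.

10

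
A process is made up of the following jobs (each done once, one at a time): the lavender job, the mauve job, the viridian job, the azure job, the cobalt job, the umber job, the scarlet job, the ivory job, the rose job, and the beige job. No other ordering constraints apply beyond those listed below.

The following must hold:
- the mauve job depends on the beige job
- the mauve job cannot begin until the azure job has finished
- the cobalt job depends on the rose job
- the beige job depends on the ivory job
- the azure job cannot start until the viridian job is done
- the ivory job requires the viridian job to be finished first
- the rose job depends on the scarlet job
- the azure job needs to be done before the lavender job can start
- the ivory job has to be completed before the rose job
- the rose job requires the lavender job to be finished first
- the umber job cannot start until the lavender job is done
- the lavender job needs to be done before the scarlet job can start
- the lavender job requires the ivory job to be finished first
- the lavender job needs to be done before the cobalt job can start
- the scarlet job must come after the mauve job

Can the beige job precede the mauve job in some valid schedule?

Yes

The beige job is actually forced before the mauve job by the constraints, so certainly some valid ordering has the beige job first.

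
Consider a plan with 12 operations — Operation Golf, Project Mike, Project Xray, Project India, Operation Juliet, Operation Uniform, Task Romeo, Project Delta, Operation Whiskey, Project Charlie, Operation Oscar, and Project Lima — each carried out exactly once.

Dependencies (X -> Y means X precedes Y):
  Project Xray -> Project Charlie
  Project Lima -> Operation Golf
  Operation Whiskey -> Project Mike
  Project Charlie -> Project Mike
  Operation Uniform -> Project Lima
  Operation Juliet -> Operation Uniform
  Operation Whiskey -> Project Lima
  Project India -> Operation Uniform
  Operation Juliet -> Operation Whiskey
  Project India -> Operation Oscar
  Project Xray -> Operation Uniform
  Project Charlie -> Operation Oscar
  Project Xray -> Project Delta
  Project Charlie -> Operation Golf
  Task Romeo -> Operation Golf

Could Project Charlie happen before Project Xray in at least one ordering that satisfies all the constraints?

No

The constraints give a chain Project Xray → Project Charlie, which forces Project Xray before Project Charlie.
Hence Project Charlie can never be scheduled before Project Xray.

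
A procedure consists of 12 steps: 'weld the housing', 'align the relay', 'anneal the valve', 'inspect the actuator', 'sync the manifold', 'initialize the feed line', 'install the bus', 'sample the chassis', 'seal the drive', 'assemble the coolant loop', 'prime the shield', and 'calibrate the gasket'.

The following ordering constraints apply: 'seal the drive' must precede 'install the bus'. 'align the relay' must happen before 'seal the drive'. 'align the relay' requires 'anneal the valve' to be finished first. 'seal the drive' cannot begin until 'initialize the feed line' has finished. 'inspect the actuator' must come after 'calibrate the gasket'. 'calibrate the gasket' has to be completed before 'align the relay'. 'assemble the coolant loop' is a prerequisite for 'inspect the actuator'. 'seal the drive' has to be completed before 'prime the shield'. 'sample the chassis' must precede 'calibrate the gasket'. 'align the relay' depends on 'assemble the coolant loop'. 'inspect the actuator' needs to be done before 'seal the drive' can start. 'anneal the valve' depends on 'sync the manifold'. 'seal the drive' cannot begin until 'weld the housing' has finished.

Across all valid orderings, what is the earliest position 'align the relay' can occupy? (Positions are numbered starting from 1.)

Every step that must precede 'align the relay' has to come before it. Tracing all chains that end at 'align the relay', those steps are: 'anneal the valve', 'sync the manifold', 'sample the chassis', 'assemble the coolant loop', 'calibrate the gasket' — 5 in total.
With 5 mandatory predecessors, the earliest 'align the relay' can sit is position 5+1 = 6, and placing just those 5 first achieves it.

6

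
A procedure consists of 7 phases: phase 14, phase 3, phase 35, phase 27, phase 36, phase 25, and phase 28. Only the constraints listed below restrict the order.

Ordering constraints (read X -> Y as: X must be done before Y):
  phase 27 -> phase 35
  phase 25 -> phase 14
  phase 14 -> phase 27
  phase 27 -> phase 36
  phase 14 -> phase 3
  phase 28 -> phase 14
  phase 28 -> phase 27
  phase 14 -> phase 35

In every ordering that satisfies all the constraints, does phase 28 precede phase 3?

There is a constraint chain phase 28 → phase 14 → phase 3.
So phase 28 must precede phase 3 in any valid ordering.

Yes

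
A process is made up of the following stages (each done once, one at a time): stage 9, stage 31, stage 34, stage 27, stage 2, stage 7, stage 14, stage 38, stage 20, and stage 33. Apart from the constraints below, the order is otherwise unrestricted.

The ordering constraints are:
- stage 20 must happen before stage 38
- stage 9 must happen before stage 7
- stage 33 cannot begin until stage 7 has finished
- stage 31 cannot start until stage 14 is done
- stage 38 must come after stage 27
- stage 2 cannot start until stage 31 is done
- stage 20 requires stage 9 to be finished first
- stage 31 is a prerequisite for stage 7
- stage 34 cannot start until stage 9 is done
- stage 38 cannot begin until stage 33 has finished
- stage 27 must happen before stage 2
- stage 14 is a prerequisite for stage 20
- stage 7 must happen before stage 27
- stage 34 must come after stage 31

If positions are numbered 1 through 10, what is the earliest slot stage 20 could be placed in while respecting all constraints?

Every stage that must precede stage 20 has to come before it. Tracing all chains that end at stage 20, those stages are: stage 9, stage 14 — 2 in total.
So at minimum 2 stages come before stage 20, putting stage 20 no earlier than position 3. That position is achievable by scheduling exactly those predecessors first.

3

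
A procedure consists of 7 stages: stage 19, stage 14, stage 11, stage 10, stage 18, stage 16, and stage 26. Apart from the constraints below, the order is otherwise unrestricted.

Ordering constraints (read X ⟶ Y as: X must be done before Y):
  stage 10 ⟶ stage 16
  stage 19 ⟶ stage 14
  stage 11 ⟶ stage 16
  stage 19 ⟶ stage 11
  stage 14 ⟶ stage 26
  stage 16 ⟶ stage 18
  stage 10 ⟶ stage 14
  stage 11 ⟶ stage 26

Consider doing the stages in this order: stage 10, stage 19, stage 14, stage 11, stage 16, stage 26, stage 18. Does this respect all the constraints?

Every stated constraint is respected: stage 10 sits at position 1, ahead of stage 16 at position 5, and each of the other listed pairs likewise has the predecessor earlier in the sequence.

Yes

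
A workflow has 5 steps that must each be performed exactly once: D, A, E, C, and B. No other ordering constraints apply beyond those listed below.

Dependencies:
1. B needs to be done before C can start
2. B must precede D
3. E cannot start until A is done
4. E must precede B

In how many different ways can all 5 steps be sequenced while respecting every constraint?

2

A is the only step with nothing required before it, so every ordering starts there.
Systematically extending each partial ordering one step at a time and counting, there are 2 complete orderings.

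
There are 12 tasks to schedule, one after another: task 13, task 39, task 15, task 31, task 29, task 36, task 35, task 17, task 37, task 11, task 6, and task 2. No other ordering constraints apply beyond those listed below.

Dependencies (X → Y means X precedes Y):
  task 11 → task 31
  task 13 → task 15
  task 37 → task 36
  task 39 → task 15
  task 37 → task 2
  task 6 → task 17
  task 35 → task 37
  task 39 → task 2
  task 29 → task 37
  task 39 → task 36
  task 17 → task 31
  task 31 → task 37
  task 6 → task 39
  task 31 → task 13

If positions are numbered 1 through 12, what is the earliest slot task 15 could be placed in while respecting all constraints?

Working backwards through the constraints from task 15, its full set of required predecessors is task 13, task 39, task 31, task 17, task 11, task 6 — 6 of them.
With 6 mandatory predecessors, the earliest task 15 can sit is position 6+1 = 7, and placing just those 6 first achieves it.

7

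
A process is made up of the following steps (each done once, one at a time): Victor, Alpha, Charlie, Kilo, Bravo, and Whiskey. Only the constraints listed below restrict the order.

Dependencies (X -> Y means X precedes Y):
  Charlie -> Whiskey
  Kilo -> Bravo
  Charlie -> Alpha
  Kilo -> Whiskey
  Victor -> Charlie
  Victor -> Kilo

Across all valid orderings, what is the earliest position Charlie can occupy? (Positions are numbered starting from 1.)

The only step forced before Charlie (directly or transitively) is Victor.
So at minimum 1 step comes before Charlie, putting Charlie no earlier than position 2. That position is achievable by scheduling exactly that predecessor first.

2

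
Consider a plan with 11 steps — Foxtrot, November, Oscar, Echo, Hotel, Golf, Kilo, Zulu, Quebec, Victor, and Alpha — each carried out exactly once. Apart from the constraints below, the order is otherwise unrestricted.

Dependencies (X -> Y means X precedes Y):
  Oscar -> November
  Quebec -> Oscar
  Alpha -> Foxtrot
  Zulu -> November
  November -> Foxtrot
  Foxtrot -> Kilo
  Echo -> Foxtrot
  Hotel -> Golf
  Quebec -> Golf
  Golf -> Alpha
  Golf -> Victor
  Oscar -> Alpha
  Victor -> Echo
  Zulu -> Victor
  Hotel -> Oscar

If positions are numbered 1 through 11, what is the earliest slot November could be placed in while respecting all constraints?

5

The steps that are forced before November, directly or transitively, are Oscar, Hotel, Zulu, Quebec. That's 4 steps.
With 4 mandatory predecessors, the earliest November can sit is position 4+1 = 5, and placing just those 4 first achieves it.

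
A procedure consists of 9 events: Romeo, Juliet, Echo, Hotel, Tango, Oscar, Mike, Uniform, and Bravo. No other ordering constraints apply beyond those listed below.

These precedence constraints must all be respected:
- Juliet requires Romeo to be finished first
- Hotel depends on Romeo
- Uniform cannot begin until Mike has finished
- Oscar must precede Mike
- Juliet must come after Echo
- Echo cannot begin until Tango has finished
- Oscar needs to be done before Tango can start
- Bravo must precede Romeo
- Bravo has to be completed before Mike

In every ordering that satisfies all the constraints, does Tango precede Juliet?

Yes

Following the dependencies: Tango → Echo → Juliet.
That forces Tango before Juliet in every valid schedule.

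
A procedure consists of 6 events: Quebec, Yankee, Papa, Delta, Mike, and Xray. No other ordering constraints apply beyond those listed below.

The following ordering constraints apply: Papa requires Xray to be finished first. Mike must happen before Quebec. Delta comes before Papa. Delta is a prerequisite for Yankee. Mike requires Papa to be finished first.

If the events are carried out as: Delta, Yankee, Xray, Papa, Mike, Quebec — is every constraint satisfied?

Going through the constraints one by one, each required predecessor appears earlier in the sequence than its dependent — e.g. Delta (position 1) is before Papa (position 4), as required.

Yes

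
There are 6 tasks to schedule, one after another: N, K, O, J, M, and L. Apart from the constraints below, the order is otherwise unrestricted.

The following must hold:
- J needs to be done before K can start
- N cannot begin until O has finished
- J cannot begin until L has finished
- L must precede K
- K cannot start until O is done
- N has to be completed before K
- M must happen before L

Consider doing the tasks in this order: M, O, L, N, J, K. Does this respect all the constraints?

Yes

Every stated constraint is respected: O sits at position 2, ahead of K at position 6, and each of the other listed pairs likewise has the predecessor earlier in the sequence.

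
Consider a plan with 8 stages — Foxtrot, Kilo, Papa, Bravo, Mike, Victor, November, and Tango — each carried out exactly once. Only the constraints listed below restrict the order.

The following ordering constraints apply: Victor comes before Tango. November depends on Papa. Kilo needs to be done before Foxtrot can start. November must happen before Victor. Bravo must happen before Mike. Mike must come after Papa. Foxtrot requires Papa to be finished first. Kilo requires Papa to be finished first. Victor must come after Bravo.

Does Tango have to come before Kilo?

No

Nothing in the constraints links Tango and Kilo; they are unordered relative to each other.
A valid ordering placing Kilo before Tango exists, so the answer is no.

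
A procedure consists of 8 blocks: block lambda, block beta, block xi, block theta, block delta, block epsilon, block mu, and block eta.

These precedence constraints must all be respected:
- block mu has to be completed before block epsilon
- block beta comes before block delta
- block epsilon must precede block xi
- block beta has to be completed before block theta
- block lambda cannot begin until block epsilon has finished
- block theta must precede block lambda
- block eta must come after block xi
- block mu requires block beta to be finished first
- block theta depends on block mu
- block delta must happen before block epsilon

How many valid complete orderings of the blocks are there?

21

Only block beta has no prerequisites, so it must go first.
Counting all ways to extend the partial order to a total order gives 21.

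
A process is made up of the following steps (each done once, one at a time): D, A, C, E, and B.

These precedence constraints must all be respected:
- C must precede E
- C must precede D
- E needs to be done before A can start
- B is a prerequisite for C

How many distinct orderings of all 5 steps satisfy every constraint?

Only B has no prerequisites, so it must go first.
Counting all ways to extend the partial order to a total order gives 3.

3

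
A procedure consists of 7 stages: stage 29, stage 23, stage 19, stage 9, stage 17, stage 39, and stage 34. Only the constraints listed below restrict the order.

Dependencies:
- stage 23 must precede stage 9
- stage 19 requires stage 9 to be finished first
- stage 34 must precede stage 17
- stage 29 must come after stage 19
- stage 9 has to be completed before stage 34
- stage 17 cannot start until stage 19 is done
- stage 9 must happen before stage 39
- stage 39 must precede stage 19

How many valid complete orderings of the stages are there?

Stage 23 is the only stage with nothing required before it, so every ordering starts there.
Counting all ways to extend the partial order to a total order gives 7.

7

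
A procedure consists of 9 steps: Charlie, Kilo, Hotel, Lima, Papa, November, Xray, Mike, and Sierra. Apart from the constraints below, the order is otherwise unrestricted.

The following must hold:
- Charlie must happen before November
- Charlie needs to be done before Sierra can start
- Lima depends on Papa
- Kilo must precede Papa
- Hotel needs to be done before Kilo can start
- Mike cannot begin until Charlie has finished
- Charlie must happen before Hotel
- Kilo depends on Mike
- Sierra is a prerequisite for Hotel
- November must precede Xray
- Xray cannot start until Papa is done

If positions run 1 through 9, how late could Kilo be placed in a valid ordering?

6

Every step that must follow Kilo has to come after it. Tracing all chains starting from Kilo, those steps are: Lima, Papa, Xray — 3 in total.
So at least 3 steps follow Kilo, putting Kilo no later than position 6. That position is achievable by scheduling everything else first.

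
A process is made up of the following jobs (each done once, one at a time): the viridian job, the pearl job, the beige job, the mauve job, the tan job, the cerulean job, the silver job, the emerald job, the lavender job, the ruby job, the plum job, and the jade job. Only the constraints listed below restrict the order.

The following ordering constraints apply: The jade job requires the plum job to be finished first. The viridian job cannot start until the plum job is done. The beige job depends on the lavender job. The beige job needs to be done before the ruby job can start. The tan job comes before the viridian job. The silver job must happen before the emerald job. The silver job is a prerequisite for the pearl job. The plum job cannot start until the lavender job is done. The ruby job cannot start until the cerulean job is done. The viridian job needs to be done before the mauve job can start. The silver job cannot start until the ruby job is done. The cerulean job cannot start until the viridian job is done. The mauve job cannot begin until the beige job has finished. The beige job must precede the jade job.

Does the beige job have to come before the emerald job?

There is a constraint chain the beige job → the ruby job → the silver job → the emerald job.
Hence the beige job necessarily comes before the emerald job.

Yes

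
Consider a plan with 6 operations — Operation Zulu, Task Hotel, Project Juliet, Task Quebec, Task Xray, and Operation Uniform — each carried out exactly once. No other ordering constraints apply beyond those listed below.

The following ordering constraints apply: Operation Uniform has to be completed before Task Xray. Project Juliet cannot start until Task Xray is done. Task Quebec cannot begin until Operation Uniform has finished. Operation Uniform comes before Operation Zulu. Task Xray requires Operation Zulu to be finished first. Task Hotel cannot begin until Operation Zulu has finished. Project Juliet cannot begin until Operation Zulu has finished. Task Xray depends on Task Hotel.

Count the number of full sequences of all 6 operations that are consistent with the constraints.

Only Operation Uniform has no prerequisites, so it must go first.
Systematically extending each partial ordering one operation at a time and counting, there are 5 complete orderings.

5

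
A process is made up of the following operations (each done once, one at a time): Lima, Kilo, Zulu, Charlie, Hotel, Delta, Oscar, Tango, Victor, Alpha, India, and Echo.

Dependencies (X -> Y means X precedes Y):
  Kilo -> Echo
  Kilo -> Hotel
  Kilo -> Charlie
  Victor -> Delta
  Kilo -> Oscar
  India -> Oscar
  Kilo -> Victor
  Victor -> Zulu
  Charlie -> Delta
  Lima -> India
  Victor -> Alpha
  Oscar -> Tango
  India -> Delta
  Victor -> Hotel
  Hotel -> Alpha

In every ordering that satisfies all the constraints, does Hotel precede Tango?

Nothing in the constraints links Hotel and Tango; they are unordered relative to each other.
There exist valid orderings with Tango before Hotel, so Hotel is not required to come first.

No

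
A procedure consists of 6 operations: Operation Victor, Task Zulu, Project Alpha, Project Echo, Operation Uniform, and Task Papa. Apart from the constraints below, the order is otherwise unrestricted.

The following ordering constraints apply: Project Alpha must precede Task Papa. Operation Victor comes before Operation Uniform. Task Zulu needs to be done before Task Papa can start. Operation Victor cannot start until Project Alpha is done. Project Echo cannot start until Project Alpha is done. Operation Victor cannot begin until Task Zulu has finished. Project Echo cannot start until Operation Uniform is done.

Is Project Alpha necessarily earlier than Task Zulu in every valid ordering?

Nothing in the constraints links Project Alpha and Task Zulu; they are unordered relative to each other.
So Project Alpha can come before Task Zulu or after — it is not forced.

No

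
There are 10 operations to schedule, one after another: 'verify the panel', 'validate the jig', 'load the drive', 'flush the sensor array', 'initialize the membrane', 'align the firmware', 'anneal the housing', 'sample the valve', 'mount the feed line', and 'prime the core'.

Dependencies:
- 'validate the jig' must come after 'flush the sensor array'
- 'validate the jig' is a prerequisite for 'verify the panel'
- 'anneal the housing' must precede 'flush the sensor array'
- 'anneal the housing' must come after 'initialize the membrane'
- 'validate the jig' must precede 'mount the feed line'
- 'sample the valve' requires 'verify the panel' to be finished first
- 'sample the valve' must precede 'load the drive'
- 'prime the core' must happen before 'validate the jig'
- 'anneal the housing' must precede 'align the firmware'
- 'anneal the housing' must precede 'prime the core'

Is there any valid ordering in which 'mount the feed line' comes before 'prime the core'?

No

Following 'prime the core' → 'validate the jig' → 'mount the feed line', 'prime the core' must precede 'mount the feed line' in every valid ordering.
So no valid ordering can have 'mount the feed line' before 'prime the core'.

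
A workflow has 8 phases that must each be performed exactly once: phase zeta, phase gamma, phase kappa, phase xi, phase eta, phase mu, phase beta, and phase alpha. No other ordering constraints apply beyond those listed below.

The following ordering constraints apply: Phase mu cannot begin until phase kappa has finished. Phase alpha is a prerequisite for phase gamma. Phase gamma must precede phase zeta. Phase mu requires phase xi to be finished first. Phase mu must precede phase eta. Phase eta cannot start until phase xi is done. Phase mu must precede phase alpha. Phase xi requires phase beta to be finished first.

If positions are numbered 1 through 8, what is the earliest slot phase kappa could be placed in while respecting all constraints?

1

No constraint forces any other phase before phase kappa, so it can be placed first.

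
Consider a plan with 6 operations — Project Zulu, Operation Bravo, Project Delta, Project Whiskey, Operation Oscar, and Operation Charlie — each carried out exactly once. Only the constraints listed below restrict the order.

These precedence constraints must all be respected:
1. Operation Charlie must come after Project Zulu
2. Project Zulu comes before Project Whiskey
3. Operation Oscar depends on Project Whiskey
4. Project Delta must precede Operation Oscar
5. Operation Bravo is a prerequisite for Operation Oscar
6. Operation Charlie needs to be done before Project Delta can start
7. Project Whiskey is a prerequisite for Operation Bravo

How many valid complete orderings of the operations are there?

Only Project Zulu has no prerequisites, so it must go first.
Counting all ways to extend the partial order to a total order gives 6.

6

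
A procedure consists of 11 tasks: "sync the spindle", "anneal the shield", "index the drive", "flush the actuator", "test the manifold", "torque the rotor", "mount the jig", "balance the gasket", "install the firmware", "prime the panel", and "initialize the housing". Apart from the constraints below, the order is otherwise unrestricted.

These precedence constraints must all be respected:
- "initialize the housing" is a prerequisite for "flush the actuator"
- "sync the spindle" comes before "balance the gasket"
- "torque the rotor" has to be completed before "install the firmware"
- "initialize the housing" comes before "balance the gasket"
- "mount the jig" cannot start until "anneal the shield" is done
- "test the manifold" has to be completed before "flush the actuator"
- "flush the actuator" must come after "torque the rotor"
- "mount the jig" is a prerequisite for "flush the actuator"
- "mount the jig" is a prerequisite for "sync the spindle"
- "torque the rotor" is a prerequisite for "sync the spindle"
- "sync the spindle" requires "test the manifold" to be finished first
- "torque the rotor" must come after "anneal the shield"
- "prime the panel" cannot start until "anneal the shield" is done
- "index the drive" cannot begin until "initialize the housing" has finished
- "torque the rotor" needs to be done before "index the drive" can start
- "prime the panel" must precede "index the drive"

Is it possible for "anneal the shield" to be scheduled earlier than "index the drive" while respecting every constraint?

Yes

"anneal the shield" is actually forced before "index the drive" by the constraints, so certainly some valid ordering has "anneal the shield" first.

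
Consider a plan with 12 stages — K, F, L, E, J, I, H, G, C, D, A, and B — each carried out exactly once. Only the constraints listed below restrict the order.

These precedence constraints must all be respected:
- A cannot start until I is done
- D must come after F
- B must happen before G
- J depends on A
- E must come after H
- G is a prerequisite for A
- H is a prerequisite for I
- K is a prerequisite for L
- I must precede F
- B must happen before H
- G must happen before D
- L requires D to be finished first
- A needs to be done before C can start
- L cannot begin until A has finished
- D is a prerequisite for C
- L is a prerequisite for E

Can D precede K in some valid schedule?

Yes

The constraints leave D and K unordered relative to each other; nothing requires K earlier.
That means at least one valid schedule has D before K.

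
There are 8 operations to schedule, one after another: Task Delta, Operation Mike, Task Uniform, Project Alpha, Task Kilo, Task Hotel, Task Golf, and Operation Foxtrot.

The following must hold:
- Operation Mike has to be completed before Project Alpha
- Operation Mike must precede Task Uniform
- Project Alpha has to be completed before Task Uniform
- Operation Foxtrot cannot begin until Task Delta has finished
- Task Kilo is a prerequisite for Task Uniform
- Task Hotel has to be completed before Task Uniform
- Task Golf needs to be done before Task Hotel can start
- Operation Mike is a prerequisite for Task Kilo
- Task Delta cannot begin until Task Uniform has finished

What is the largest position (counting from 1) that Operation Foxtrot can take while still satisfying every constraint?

No constraint forces any operation after Operation Foxtrot, so it can be placed last, in position 8.

8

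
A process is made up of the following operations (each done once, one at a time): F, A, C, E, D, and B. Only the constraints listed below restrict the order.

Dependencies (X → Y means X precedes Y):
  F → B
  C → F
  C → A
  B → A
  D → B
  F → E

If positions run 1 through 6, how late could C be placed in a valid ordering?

2

The operations that are forced after C, directly or by a chain of constraints, are F, A, E, B. That's 4 operations.
With 4 mandatory successors out of 6 operations total, the latest slot for C is 6−4 = 2, and it's reachable by doing all non-successors before C.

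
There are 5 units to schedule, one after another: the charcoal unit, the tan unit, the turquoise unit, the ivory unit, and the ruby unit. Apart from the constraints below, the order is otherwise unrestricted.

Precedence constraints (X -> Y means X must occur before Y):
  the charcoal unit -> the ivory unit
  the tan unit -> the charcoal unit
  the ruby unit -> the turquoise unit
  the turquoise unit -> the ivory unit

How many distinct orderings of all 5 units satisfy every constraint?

The units with no prerequisites are the tan unit, the ruby unit; any of them can be placed first.
Enumerating by repeatedly choosing an available unit (one whose prerequisites are all placed) gives 6 distinct complete orderings.

6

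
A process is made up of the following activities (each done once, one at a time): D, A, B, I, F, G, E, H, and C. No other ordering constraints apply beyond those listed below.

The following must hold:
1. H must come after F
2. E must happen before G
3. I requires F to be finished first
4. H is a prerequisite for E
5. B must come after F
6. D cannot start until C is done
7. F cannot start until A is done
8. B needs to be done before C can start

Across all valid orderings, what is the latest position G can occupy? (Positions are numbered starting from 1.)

G has no required successors, so nothing stops it from going last (position 9).

9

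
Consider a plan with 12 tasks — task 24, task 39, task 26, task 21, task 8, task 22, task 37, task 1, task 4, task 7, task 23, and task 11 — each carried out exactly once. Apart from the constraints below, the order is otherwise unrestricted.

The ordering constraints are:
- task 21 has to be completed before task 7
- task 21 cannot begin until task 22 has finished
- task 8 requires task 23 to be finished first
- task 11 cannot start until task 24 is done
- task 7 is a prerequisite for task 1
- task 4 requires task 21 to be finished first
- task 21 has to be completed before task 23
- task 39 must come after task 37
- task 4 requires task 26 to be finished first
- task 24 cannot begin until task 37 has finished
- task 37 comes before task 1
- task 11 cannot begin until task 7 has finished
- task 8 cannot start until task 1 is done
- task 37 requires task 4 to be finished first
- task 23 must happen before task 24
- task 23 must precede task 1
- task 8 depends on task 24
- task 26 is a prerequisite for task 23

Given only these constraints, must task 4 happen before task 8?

There is a constraint chain task 4 → task 37 → task 24 → task 8.
Hence task 4 necessarily comes before task 8.

Yes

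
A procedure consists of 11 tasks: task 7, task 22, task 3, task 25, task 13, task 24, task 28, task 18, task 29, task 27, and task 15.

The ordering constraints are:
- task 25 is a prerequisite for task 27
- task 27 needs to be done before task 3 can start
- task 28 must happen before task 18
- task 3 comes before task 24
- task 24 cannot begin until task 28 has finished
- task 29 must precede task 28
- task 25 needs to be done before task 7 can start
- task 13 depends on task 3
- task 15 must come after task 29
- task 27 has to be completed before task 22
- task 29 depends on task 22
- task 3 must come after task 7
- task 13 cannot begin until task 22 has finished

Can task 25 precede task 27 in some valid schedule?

Yes

Every valid ordering already has task 25 before task 27 (the constraints require it), so in particular at least one does.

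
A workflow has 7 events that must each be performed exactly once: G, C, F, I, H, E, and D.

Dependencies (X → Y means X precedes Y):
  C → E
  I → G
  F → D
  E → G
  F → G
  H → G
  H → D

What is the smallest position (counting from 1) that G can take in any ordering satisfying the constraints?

Working backwards through the constraints from G, its full set of required predecessors is C, F, I, H, E — 5 of them.
With 5 mandatory predecessors, the earliest G can sit is position 5+1 = 6, and placing just those 5 first achieves it.

6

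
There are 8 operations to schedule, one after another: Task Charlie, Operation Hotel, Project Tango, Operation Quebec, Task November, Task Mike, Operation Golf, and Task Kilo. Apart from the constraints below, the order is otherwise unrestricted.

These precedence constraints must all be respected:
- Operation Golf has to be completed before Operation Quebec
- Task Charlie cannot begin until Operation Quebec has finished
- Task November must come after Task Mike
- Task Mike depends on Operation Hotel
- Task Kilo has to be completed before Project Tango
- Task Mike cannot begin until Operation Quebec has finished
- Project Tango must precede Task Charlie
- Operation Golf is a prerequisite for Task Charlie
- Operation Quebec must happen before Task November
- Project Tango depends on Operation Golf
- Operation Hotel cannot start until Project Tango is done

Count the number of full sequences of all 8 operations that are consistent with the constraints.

26

2 operations have no prerequisites (Operation Golf, Task Kilo), so any of them could come first.
Systematically extending each partial ordering one operation at a time and counting, there are 26 complete orderings.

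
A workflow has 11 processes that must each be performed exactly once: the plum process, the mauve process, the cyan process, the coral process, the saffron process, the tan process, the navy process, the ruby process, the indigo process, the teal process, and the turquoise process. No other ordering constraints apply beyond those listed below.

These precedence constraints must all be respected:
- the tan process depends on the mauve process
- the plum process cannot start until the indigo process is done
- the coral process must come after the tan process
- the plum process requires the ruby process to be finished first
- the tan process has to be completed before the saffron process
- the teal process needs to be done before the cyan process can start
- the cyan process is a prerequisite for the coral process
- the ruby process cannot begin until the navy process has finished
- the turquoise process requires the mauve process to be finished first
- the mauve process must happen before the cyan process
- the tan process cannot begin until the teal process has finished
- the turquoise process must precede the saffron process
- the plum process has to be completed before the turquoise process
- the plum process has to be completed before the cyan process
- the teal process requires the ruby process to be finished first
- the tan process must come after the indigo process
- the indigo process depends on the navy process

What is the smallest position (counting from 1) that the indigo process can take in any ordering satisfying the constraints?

2

The only process forced before the indigo process (directly or transitively) is the navy process.
So at minimum 1 process comes before the indigo process, putting the indigo process no earlier than position 2. That position is achievable by scheduling exactly that predecessor first.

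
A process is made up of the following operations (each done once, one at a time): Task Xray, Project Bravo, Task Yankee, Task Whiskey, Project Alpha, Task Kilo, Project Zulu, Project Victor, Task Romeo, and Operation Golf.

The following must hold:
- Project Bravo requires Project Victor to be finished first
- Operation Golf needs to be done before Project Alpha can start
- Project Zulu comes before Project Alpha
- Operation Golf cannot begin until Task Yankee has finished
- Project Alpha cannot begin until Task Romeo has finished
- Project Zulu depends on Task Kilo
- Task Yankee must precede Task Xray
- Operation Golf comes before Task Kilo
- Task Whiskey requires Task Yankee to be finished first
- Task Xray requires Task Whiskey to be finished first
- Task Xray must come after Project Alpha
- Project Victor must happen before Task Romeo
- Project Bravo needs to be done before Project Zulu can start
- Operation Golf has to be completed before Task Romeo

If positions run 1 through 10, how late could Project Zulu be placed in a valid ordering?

8

Every operation that must follow Project Zulu has to come after it. Tracing all chains starting from Project Zulu, those operations are: Task Xray, Project Alpha — 2 in total.
With 2 mandatory successors out of 10 operations total, the latest slot for Project Zulu is 10−2 = 8, and it's reachable by doing all non-successors before Project Zulu.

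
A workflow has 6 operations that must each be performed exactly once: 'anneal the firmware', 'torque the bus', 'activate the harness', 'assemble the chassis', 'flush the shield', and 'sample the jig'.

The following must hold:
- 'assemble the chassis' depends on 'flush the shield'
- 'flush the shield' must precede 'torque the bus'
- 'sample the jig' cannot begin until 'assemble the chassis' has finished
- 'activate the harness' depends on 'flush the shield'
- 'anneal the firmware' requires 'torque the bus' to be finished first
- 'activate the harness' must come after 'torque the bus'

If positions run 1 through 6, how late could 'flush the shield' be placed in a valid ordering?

1

Following every chain forward from 'flush the shield', the operations that must come later are 'anneal the firmware', 'torque the bus', 'activate the harness', 'assemble the chassis', 'sample the jig' — 5 of them.
With 5 mandatory successors out of 6 operations total, the latest slot for 'flush the shield' is 6−5 = 1, and it's reachable by doing all non-successors before 'flush the shield'.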